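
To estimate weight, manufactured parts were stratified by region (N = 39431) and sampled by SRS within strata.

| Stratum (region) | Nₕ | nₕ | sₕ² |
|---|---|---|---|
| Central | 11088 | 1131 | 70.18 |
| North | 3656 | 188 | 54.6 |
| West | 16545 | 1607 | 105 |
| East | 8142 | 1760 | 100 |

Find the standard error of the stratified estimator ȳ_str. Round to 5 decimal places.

0.13806

Var(ȳ_str) = Σₕ Wₕ²(1 − fₕ)sₕ²/nₕ with Wₕ = Nₕ/N, N = 39431.
Central: Wₕ = 0.28120007; term = 0.28120007²·(1 − 0.10200216)·70.18/1131 = 0.0044061259.
North: Wₕ = 0.09271893; term = 0.09271893²·(1 − 0.05142232)·54.6/188 = 0.0023683424.
West: Wₕ = 0.41959372; term = 0.41959372²·(1 − 0.09712904)·105/1607 = 0.010386209.
East: Wₕ = 0.20648728; term = 0.20648728²·(1 − 0.21616310)·100/1760 = 0.0018988893.
Sum = 0.019059567.
SE = √(0.019059567) = 0.13806.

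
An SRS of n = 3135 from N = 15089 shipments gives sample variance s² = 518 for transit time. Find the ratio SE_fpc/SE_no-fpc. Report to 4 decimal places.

f = n/N = 3135/15089 = 0.20776725.
SE_no-fpc = √(s²/n) = 0.40648648; SE_fpc = √((1−f)s²/n) = 0.36180328.
Ratio = √(1−f) = 0.89007458.

0.8901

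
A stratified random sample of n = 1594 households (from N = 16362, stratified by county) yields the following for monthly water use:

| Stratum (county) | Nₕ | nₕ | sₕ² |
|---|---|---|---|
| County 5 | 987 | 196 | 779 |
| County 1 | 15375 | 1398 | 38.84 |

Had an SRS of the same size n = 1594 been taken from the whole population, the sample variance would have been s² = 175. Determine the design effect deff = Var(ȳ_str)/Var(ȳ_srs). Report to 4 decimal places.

0.3420

Var(ȳ_str) = Σ Wₕ²(1−fₕ)sₕ²/nₕ with Wₕ = Nₕ/16362:
  County 5: (987/16362)²·(1−196/987)·779/196 = 0.011590502
  County 1: (15375/16362)²·(1−1398/15375)·38.84/1398 = 0.022301207
  → Var(ȳ_str) = 0.033891709.
Var(ȳ_srs) = (1 − 1594/16362)·175/1594 = 0.099091186.
deff = 0.033891709 / 0.099091186 = 0.3420.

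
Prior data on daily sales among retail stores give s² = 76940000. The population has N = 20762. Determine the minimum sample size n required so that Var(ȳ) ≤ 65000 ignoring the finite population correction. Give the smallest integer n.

1184

Without fpc, n₀ = s²/D = 76940000/65000 = 1183.6923.
Rounding up, n = 1184.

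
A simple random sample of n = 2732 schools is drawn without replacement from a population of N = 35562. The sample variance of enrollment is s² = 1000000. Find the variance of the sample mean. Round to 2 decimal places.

337.91

Under SRS without replacement, Var(ȳ) = (1 − f)·s²/n with f = n/N = 2732/35562 = 0.07682358.
Var(ȳ) = (1 − 0.07682358)·1000000/2732 = 0.92317642·366.03221 = 337.91231.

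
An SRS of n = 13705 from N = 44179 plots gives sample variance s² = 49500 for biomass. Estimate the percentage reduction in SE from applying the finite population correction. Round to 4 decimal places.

f = n/N = 13705/44179 = 0.31021526.
SE_no-fpc = √(s²/n) = 1.900479; SE_fpc = √((1−f)s²/n) = 1.5784102.
Ratio = √(1−f) = 0.83053280. Reduction = 100·(1 − 0.83053280) = 16.9467%.

16.9467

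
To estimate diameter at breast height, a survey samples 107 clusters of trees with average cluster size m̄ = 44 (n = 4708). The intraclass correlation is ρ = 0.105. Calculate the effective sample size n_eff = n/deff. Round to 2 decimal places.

853.67

deff = 1 + (44 − 1)·0.105 = 1 + 4.515 = 5.515.
n_eff = 4708 / 5.515 = 853.67.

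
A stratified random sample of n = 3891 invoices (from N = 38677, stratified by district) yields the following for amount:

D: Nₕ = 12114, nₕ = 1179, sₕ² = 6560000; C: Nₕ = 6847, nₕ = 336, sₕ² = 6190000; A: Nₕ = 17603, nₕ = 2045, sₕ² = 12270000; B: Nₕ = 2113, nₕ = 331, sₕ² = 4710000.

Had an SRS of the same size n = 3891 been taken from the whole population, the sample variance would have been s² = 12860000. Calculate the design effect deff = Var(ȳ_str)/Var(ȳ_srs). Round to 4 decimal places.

Var(ȳ_str) = Σ Wₕ²(1−fₕ)sₕ²/nₕ with Wₕ = Nₕ/38677:
  D: (12114/38677)²·(1−1179/12114)·6560000/1179 = 492.70938
  C: (6847/38677)²·(1−336/6847)·6190000/336 = 549.02717
  A: (17603/38677)²·(1−2045/17603)·12270000/2045 = 1098.4648
  B: (2113/38677)²·(1−331/2113)·4710000/331 = 35.817441
  → Var(ȳ_str) = 2176.0188.
Var(ȳ_srs) = (1 − 3891/38677)·12860000/3891 = 2972.5656.
deff = 2176.0188 / 2972.5656 = 0.7320.

0.7320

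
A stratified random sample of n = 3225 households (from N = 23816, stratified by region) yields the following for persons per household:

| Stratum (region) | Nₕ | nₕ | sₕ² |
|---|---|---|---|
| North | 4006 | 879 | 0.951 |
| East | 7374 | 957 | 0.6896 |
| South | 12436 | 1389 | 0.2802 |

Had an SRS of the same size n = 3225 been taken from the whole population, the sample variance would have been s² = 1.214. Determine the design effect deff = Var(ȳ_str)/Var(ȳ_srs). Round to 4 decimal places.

Var(ȳ_str) = Σ Wₕ²(1−fₕ)sₕ²/nₕ with Wₕ = Nₕ/23816:
  North: (4006/23816)²·(1−879/4006)·0.951/879 = 2.3894218 × 10^-5
  East: (7374/23816)²·(1−957/7374)·0.6896/957 = 6.0114999 × 10^-5
  South: (12436/23816)²·(1−1389/12436)·0.2802/1389 = 4.8859983 × 10^-5
  → Var(ȳ_str) = 1.328692 × 10^-4.
Var(ȳ_srs) = (1 − 3225/23816)·1.214/3225 = 3.2545997 × 10^-4.
deff = (1.328692 × 10^-4) / (3.2545997 × 10^-4) = 0.4083.

0.4083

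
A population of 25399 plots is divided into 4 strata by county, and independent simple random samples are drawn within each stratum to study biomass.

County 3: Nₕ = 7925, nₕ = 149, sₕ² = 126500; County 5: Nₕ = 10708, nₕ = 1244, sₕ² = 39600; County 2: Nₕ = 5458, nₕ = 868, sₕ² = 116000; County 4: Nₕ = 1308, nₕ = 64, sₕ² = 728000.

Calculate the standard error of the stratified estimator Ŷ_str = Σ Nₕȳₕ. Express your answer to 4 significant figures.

Var(Ŷ_str) = Σₕ Nₕ²(1 − fₕ)sₕ²/nₕ.
County 3: 7925²·(1 − 149/7925)·126500/149 = 5.2319042 × 10^10.
County 5: 10708²·(1 − 1244/10708)·39600/1244 = 3.225952 × 10^9.
County 2: 5458²·(1 − 868/5458)·116000/868 = 3.3479925 × 10^9.
County 4: 1308²·(1 − 64/1308)·728000/64 = 1.8508854 × 10^10.
Sum = 7.7401841 × 10^10.
SE = √(7.7401841 × 10^10) = 278200.

278200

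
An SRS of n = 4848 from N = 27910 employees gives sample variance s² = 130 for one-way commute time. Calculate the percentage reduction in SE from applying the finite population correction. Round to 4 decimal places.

f = n/N = 4848/27910 = 0.17370118.
SE_no-fpc = √(s²/n) = 0.16375342; SE_fpc = √((1−f)s²/n) = 0.14885346.
Ratio = √(1−f) = 0.90900980. Reduction = 100·(1 − 0.90900980) = 9.0990%.

9.0990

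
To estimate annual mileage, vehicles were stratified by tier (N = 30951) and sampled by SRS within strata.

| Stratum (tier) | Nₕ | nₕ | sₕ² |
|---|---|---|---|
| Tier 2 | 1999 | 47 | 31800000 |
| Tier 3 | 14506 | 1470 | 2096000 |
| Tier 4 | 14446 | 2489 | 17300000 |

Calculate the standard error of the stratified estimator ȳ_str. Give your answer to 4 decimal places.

65.5033

Var(ȳ_str) = Σₕ Wₕ²(1 − fₕ)sₕ²/nₕ with Wₕ = Nₕ/N, N = 30951.
Tier 2: Wₕ = 0.06458596; term = 0.06458596²·(1 − 0.02351176)·31800000/47 = 2755.9574.
Tier 3: Wₕ = 0.46867629; term = 0.46867629²·(1 − 0.10133738)·2096000/1470 = 281.45994.
Tier 4: Wₕ = 0.46673775; term = 0.46673775²·(1 − 0.17229683)·17300000/2489 = 1253.2614.
Sum = 4290.6787.
SE = √(4290.6787) = 65.5033.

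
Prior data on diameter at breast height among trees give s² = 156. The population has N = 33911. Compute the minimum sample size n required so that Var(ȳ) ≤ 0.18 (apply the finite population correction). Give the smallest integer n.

846

Without fpc, n₀ = s²/D = 156/0.18 = 866.6667.
With fpc, (1 − n/N)·s²/n ≤ D requires n ≥ n₀/(1 + n₀/N) = 866.6667/(1 + 866.6667/33911) = 845.0692.
Rounding up, n = 846.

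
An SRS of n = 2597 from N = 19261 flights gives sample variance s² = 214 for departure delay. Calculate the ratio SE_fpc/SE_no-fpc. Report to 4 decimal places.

0.9301

f = n/N = 2597/19261 = 0.13483204.
SE_no-fpc = √(s²/n) = 0.28705883; SE_fpc = √((1−f)s²/n) = 0.26700606.
Ratio = √(1−f) = 0.93014405.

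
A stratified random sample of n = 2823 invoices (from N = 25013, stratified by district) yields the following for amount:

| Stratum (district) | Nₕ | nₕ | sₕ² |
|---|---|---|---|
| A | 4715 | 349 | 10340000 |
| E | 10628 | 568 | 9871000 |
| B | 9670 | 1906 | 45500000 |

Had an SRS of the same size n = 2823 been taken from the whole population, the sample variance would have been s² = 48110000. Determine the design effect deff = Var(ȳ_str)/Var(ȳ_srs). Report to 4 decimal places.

0.4504

Var(ȳ_str) = Σ Wₕ²(1−fₕ)sₕ²/nₕ with Wₕ = Nₕ/25013:
  A: (4715/25013)²·(1−349/4715)·10340000/349 = 974.8302
  E: (10628/25013)²·(1−568/10628)·9871000/568 = 2969.8244
  B: (9670/25013)²·(1−1906/9670)·45500000/1906 = 2864.6326
  → Var(ȳ_str) = 6809.2872.
Var(ȳ_srs) = (1 − 2823/25013)·48110000/2823 = 15118.754.
deff = 6809.2872 / 15118.754 = 0.4504.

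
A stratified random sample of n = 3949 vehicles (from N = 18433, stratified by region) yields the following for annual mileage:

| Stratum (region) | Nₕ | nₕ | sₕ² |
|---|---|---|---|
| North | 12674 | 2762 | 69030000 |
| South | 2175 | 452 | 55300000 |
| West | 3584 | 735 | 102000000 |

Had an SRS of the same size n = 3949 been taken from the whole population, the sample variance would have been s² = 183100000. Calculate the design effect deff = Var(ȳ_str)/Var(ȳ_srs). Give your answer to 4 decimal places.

Var(ȳ_str) = Σ Wₕ²(1−fₕ)sₕ²/nₕ with Wₕ = Nₕ/18433:
  North: (12674/18433)²·(1−2762/12674)·69030000/2762 = 9240.5357
  South: (2175/18433)²·(1−452/2175)·55300000/452 = 1349.3953
  West: (3584/18433)²·(1−735/3584)·102000000/735 = 4170.4338
  → Var(ȳ_str) = 14760.365.
Var(ȳ_srs) = (1 − 3949/18433)·183100000/3949 = 36432.897.
deff = 14760.365 / 36432.897 = 0.4051.

0.4051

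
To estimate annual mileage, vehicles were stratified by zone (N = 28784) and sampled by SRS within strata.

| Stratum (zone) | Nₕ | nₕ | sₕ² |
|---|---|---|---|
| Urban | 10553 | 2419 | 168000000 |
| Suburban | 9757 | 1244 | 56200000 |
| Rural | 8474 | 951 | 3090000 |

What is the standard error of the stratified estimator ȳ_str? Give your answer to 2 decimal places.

Var(ȳ_str) = Σₕ Wₕ²(1 − fₕ)sₕ²/nₕ with Wₕ = Nₕ/N, N = 28784.
Urban: Wₕ = 0.36662729; term = 0.36662729²·(1 − 0.22922392)·168000000/2419 = 7195.3385.
Suburban: Wₕ = 0.33897304; term = 0.33897304²·(1 − 0.12749821)·56200000/1244 = 4529.107.
Rural: Wₕ = 0.29439967; term = 0.29439967²·(1 − 0.11222563)·3090000/951 = 250.00874.
Sum = 11974.454.
SE = √(11974.454) = 109.43.

109.43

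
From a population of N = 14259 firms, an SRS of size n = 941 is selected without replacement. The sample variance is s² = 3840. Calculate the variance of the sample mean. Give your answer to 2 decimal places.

3.81

Under SRS without replacement, Var(ȳ) = (1 − f)·s²/n with f = n/N = 941/14259 = 0.06599341.
Var(ȳ) = (1 − 0.06599341)·3840/941 = 0.93400659·4.0807651 = 3.8114615.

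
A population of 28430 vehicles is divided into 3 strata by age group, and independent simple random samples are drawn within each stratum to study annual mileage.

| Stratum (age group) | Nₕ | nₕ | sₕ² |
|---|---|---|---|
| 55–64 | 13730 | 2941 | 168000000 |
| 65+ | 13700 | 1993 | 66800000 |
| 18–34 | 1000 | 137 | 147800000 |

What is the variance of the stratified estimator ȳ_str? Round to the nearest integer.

Var(ȳ_str) = Σₕ Wₕ²(1 − fₕ)sₕ²/nₕ with Wₕ = Nₕ/N, N = 28430.
55–64: Wₕ = 0.48294056; term = 0.48294056²·(1 − 0.21420248)·168000000/2941 = 10469.17.
65+: Wₕ = 0.48188533; term = 0.48188533²·(1 − 0.14547445)·66800000/1993 = 6650.9186.
18–34: Wₕ = 0.03517411; term = 0.03517411²·(1 − 0.13700000)·147800000/137 = 1151.8898.
Sum = 18271.978.

18272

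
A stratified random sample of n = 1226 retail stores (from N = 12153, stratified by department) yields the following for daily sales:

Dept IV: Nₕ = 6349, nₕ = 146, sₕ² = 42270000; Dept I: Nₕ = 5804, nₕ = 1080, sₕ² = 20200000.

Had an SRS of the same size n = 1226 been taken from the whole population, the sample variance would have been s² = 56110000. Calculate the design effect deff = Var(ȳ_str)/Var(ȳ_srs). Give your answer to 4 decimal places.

1.9605

Var(ȳ_str) = Σ Wₕ²(1−fₕ)sₕ²/nₕ with Wₕ = Nₕ/12153:
  Dept IV: (6349/12153)²·(1−146/6349)·42270000/146 = 77200.392
  Dept I: (5804/12153)²·(1−1080/5804)·20200000/1080 = 3472.1455
  → Var(ȳ_str) = 80672.538.
Var(ȳ_srs) = (1 − 1226/12153)·56110000/1226 = 41149.754.
deff = 80672.538 / 41149.754 = 1.9605.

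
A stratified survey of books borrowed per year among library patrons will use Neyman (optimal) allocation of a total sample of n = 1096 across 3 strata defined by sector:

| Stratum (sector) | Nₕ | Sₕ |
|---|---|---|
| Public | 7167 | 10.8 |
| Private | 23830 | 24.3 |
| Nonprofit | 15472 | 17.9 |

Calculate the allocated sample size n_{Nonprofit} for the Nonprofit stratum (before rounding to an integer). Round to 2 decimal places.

325.19

Neyman allocation: nₕ = n·NₕSₕ / Σⱼ NⱼSⱼ.
Σ NⱼSⱼ = 7167·10.8 + 23830·24.3 + 15472·17.9 = 933421.4.
n_{Nonprofit} = 1096·15472·17.9 / 933421.4 = 325.19.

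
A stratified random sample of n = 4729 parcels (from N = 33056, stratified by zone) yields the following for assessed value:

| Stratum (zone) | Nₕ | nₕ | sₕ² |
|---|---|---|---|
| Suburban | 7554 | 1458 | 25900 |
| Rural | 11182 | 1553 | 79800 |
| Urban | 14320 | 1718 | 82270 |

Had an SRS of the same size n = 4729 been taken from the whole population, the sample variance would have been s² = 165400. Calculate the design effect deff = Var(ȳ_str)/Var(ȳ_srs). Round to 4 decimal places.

Var(ȳ_str) = Σ Wₕ²(1−fₕ)sₕ²/nₕ with Wₕ = Nₕ/33056:
  Suburban: (7554/33056)²·(1−1458/7554)·25900/1458 = 0.74862371
  Rural: (11182/33056)²·(1−1553/11182)·79800/1553 = 5.0632749
  Urban: (14320/33056)²·(1−1718/14320)·82270/1718 = 7.9086113
  → Var(ȳ_str) = 13.72051.
Var(ȳ_srs) = (1 − 4729/33056)·165400/4729 = 29.972052.
deff = 13.72051 / 29.972052 = 0.4578.

0.4578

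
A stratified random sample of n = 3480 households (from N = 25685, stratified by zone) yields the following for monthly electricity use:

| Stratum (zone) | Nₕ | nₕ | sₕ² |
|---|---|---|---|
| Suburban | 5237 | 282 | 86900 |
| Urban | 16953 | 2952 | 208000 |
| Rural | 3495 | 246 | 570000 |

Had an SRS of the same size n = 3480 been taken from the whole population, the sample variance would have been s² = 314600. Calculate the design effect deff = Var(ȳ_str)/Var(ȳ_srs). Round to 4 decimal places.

0.9898

Var(ȳ_str) = Σ Wₕ²(1−fₕ)sₕ²/nₕ with Wₕ = Nₕ/25685:
  Suburban: (5237/25685)²·(1−282/5237)·86900/282 = 12.120981
  Urban: (16953/25685)²·(1−2952/16953)·208000/2952 = 25.350905
  Rural: (3495/25685)²·(1−246/3495)·570000/246 = 39.882052
  → Var(ȳ_str) = 77.353938.
Var(ȳ_srs) = (1 − 3480/25685)·314600/3480 = 78.153905.
deff = 77.353938 / 78.153905 = 0.9898.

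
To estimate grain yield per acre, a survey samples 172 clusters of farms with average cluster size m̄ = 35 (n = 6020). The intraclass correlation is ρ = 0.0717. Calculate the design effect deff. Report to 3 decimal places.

3.438

deff = 1 + (35 − 1)·0.0717 = 1 + 2.4378 = 3.4378.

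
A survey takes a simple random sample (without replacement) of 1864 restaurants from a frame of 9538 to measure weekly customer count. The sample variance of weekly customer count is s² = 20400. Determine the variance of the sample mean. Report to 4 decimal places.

8.8054

Under SRS without replacement, Var(ȳ) = (1 − f)·s²/n with f = n/N = 1864/9538 = 0.19542881.
Var(ȳ) = (1 − 0.19542881)·20400/1864 = 0.80457119·10.944206 = 8.8053928.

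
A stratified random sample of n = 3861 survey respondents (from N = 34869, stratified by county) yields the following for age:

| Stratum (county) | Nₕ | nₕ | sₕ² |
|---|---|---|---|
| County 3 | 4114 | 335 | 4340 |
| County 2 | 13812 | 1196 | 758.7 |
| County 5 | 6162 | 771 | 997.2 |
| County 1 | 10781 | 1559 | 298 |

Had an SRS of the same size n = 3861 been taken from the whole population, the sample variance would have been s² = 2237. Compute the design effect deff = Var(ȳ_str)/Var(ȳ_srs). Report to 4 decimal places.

0.5969

Var(ȳ_str) = Σ Wₕ²(1−fₕ)sₕ²/nₕ with Wₕ = Nₕ/34869:
  County 3: (4114/34869)²·(1−335/4114)·4340/335 = 0.16565598
  County 2: (13812/34869)²·(1−1196/13812)·758.7/1196 = 0.09091555
  County 5: (6162/34869)²·(1−771/6162)·997.2/771 = 0.035337835
  County 1: (10781/34869)²·(1−1559/10781)·298/1559 = 0.015630588
  → Var(ȳ_str) = 0.30753995.
Var(ȳ_srs) = (1 − 3861/34869)·2237/3861 = 0.51522917.
deff = 0.30753995 / 0.51522917 = 0.5969.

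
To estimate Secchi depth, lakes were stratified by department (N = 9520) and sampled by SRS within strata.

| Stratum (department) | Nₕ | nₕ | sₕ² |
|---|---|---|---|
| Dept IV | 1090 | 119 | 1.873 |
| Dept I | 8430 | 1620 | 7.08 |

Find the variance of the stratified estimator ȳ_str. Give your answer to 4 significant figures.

0.002952

Var(ȳ_str) = Σₕ Wₕ²(1 − fₕ)sₕ²/nₕ with Wₕ = Nₕ/N, N = 9520.
Dept IV: Wₕ = 0.11449580; term = 0.11449580²·(1 − 0.10917431)·1.873/119 = 1.8380725 × 10^-4.
Dept I: Wₕ = 0.88550420; term = 0.88550420²·(1 − 0.19217082)·7.08/1620 = 0.0027683375.
Sum = 0.0029521448.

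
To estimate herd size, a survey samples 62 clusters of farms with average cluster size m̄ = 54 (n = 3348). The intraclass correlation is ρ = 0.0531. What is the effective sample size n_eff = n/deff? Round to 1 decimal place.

877.7

deff = 1 + (54 − 1)·0.0531 = 1 + 2.8143 = 3.8143.
n_eff = 3348 / 3.8143 = 877.7.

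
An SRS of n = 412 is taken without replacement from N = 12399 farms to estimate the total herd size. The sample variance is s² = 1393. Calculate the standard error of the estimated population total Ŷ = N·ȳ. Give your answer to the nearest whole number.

Var(Ŷ) = N²·Var(ȳ) = N²·(1 − n/N)·s²/n.
f = 412/12399 = 0.03322849; Var(ȳ) = 0.96677151·1393/412 = 3.2687202.
Var(Ŷ) = 12399² · 3.2687202 = 5.0251736 × 10^8.
SE(Ŷ) = √(5.0251736 × 10^8) = 22417.

22417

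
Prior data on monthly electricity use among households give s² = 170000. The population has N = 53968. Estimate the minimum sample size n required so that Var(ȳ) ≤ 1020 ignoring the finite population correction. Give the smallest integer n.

Without fpc, n₀ = s²/D = 170000/1020 = 166.6667.
Rounding up, n = 167.

167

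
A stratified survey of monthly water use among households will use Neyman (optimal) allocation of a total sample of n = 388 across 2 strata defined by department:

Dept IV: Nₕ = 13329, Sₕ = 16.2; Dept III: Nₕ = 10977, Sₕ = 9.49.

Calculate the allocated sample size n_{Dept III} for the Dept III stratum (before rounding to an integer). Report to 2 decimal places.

126.27

Neyman allocation: nₕ = n·NₕSₕ / Σⱼ NⱼSⱼ.
Σ NⱼSⱼ = 13329·16.2 + 10977·9.49 = 320101.53.
n_{Dept III} = 388·10977·9.49 / 320101.53 = 126.27.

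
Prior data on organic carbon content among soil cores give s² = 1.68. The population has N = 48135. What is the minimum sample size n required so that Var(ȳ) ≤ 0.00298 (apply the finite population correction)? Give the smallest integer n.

558

Without fpc, n₀ = s²/D = 1.68/0.00298 = 563.7584.
With fpc, (1 − n/N)·s²/n ≤ D requires n ≥ n₀/(1 + n₀/N) = 563.7584/(1 + 563.7584/48135) = 557.2321.
Rounding up, n = 558.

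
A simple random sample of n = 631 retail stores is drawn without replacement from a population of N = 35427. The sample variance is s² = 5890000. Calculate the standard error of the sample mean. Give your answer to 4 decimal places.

Under SRS without replacement, Var(ȳ) = (1 − f)·s²/n with f = n/N = 631/35427 = 0.01781127.
Var(ȳ) = (1 − 0.01781127)·5890000/631 = 0.98218873·9334.3899 = 9168.1325.
SE(ȳ) = √(9168.1325) = 95.7504.

95.7504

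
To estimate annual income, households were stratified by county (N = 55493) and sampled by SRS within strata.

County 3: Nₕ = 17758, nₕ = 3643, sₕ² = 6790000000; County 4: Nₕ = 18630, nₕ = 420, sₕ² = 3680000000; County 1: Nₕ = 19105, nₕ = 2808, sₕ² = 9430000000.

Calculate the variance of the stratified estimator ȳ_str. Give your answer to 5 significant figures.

Var(ȳ_str) = Σₕ Wₕ²(1 − fₕ)sₕ²/nₕ with Wₕ = Nₕ/N, N = 55493.
County 3: Wₕ = 0.32000432; term = 0.32000432²·(1 − 0.20514698)·6790000000/3643 = 151708.23.
County 4: Wₕ = 0.33571802; term = 0.33571802²·(1 − 0.02254428)·3680000000/420 = 965261.36.
County 1: Wₕ = 0.34427766; term = 0.34427766²·(1 − 0.14697723)·9430000000/2808 = 339541.52.
Sum = 1.4565111 × 10^6.

1.4565 × 10^6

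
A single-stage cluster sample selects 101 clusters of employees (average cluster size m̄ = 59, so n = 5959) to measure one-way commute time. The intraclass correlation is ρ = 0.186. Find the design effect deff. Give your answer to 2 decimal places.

11.79

deff = 1 + (59 − 1)·0.186 = 1 + 10.788 = 11.788.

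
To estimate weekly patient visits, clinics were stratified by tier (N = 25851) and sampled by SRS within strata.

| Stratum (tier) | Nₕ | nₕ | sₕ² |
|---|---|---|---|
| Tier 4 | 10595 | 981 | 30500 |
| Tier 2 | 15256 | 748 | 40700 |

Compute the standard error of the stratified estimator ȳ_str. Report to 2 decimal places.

Var(ȳ_str) = Σₕ Wₕ²(1 − fₕ)sₕ²/nₕ with Wₕ = Nₕ/N, N = 25851.
Tier 4: Wₕ = 0.40984875; term = 0.40984875²·(1 − 0.09259084)·30500/981 = 4.7389401.
Tier 2: Wₕ = 0.59015125; term = 0.59015125²·(1 − 0.04902989)·40700/748 = 18.021309.
Sum = 22.760249.
SE = √(22.760249) = 4.77.

4.77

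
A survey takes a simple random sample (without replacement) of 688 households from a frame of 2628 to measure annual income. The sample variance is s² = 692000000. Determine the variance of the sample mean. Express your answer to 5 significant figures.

742500

Under SRS without replacement, Var(ȳ) = (1 − f)·s²/n with f = n/N = 688/2628 = 0.26179604.
Var(ȳ) = (1 − 0.26179604)·692000000/688 = 0.73820396·1.005814 × 10^6 = 742495.84.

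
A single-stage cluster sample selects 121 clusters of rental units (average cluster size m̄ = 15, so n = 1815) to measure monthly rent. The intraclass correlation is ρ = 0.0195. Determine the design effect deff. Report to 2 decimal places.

1.27

deff = 1 + (15 − 1)·0.0195 = 1 + 0.273 = 1.273.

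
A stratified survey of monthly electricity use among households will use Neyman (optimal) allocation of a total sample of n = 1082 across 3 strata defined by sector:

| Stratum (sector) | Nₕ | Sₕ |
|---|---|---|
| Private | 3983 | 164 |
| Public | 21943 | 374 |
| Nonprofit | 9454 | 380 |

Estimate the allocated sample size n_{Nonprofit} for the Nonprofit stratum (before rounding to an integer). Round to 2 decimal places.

Neyman allocation: nₕ = n·NₕSₕ / Σⱼ NⱼSⱼ.
Σ NⱼSⱼ = 3983·164 + 21943·374 + 9454·380 = 1.2452414 × 10^7.
n_{Nonprofit} = 1082·9454·380 / (1.2452414 × 10^7) = 312.16.

312.16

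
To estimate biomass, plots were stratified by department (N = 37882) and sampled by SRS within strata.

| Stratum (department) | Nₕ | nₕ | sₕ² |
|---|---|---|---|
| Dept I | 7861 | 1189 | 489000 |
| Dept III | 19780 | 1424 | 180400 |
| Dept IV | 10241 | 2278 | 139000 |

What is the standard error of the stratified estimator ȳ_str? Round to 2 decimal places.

Var(ȳ_str) = Σₕ Wₕ²(1 − fₕ)sₕ²/nₕ with Wₕ = Nₕ/N, N = 37882.
Dept I: Wₕ = 0.20751280; term = 0.20751280²·(1 − 0.15125302)·489000/1189 = 15.031248.
Dept III: Wₕ = 0.52214772; term = 0.52214772²·(1 − 0.07199191)·180400/1424 = 32.052734.
Dept IV: Wₕ = 0.27033948; term = 0.27033948²·(1 − 0.22243921)·139000/2278 = 3.4674832.
Sum = 50.551465.
SE = √(50.551465) = 7.11.

7.11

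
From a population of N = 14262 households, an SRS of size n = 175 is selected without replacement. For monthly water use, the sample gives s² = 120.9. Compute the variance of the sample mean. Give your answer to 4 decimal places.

0.6824

Under SRS without replacement, Var(ȳ) = (1 − f)·s²/n with f = n/N = 175/14262 = 0.01227037.
Var(ȳ) = (1 − 0.01227037)·120.9/175 = 0.98772963·0.69085714 = 0.68238007.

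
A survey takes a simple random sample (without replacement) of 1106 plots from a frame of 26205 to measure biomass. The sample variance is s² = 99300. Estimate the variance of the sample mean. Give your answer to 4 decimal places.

Under SRS without replacement, Var(ȳ) = (1 − f)·s²/n with f = n/N = 1106/26205 = 0.04220569.
Var(ȳ) = (1 − 0.04220569)·99300/1106 = 0.95779431·89.783002 = 85.993649.

85.9936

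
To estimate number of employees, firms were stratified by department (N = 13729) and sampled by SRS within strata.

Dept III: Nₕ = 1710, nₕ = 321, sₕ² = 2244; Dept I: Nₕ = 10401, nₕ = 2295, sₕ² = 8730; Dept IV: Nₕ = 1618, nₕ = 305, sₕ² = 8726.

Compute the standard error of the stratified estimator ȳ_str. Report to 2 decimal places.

Var(ȳ_str) = Σₕ Wₕ²(1 − fₕ)sₕ²/nₕ with Wₕ = Nₕ/N, N = 13729.
Dept III: Wₕ = 0.12455386; term = 0.12455386²·(1 − 0.18771930)·2244/321 = 0.088092385.
Dept I: Wₕ = 0.75759342; term = 0.75759342²·(1 − 0.22065186)·8730/2295 = 1.7015137.
Dept IV: Wₕ = 0.11785272; term = 0.11785272²·(1 − 0.18850433)·8726/305 = 0.32246368.
Sum = 2.1120698.
SE = √(2.1120698) = 1.45.

1.45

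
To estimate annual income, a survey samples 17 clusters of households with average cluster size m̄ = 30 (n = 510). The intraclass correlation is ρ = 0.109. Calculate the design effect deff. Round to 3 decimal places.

4.161

deff = 1 + (30 − 1)·0.109 = 1 + 3.161 = 4.161.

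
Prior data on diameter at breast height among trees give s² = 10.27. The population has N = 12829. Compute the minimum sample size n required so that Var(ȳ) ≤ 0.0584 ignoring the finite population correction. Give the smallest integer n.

176

Without fpc, n₀ = s²/D = 10.27/0.0584 = 175.8562.
Rounding up, n = 176.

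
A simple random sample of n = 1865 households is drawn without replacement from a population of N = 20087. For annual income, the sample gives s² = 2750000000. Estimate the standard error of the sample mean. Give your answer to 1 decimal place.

Under SRS without replacement, Var(ȳ) = (1 − f)·s²/n with f = n/N = 1865/20087 = 0.09284612.
Var(ȳ) = (1 − 0.09284612)·2750000000/1865 = 0.90715388·1.4745308 × 10^6 = 1.3376264 × 10^6.
SE(ȳ) = √(1.3376264 × 10^6) = 1156.6.

1156.6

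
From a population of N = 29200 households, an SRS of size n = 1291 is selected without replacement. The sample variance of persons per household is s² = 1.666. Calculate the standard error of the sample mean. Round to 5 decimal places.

0.03512

Under SRS without replacement, Var(ȳ) = (1 − f)·s²/n with f = n/N = 1291/29200 = 0.04421233.
Var(ȳ) = (1 − 0.04421233)·1.666/1291 = 0.95578767·0.0012904725 = 0.0012334177.
SE(ȳ) = √(0.0012334177) = 0.03512.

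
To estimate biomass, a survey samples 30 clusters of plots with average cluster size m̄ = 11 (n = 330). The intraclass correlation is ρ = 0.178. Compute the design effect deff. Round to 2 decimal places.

deff = 1 + (11 − 1)·0.178 = 1 + 1.78 = 2.78.

2.78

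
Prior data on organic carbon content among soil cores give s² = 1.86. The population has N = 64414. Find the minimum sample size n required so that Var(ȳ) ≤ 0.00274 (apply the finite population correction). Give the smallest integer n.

672

Without fpc, n₀ = s²/D = 1.86/0.00274 = 678.8321.
With fpc, (1 − n/N)·s²/n ≤ D requires n ≥ n₀/(1 + n₀/N) = 678.8321/(1 + 678.8321/64414) = 671.7528.
Rounding up, n = 672.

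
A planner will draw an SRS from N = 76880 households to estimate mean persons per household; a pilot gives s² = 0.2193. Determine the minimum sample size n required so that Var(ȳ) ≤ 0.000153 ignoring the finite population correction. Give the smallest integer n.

Without fpc, n₀ = s²/D = 0.2193/0.000153 = 1433.3333.
Rounding up, n = 1434.

1434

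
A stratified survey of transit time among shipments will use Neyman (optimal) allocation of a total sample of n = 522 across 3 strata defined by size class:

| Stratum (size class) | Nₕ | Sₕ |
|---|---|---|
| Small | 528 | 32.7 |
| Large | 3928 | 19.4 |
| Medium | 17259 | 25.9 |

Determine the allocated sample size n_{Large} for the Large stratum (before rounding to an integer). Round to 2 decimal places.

Neyman allocation: nₕ = n·NₕSₕ / Σⱼ NⱼSⱼ.
Σ NⱼSⱼ = 528·32.7 + 3928·19.4 + 17259·25.9 = 540476.9.
n_{Large} = 522·3928·19.4 / 540476.9 = 73.60.

73.60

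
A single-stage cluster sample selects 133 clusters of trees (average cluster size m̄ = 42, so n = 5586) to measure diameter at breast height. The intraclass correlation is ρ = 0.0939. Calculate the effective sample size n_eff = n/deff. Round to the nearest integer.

1152

deff = 1 + (42 − 1)·0.0939 = 1 + 3.8499 = 4.8499.
n_eff = 5586 / 4.8499 = 1152.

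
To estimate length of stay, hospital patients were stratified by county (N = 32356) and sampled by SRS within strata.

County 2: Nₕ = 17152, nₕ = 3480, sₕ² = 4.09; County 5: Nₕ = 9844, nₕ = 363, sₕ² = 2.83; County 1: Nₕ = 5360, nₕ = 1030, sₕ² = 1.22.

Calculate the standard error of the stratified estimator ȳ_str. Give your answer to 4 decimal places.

0.0314

Var(ȳ_str) = Σₕ Wₕ²(1 − fₕ)sₕ²/nₕ with Wₕ = Nₕ/N, N = 32356.
County 2: Wₕ = 0.53010261; term = 0.53010261²·(1 − 0.20289179)·4.09/3480 = 2.6325779 × 10^-4.
County 5: Wₕ = 0.30424033; term = 0.30424033²·(1 − 0.03687525)·2.83/363 = 6.9501777 × 10^-4.
County 1: Wₕ = 0.16565707; term = 0.16565707²·(1 − 0.19216418)·1.22/1030 = 2.6258242 × 10^-5.
Sum = 9.845338 × 10^-4.
SE = √(9.845338 × 10^-4) = 0.0314.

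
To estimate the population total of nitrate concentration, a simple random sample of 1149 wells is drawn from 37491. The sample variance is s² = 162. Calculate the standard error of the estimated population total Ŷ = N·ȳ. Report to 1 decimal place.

Var(Ŷ) = N²·Var(ȳ) = N²·(1 − n/N)·s²/n.
f = 1149/37491 = 0.03064736; Var(ȳ) = 0.96935264·162/1149 = 0.13667113.
Var(Ŷ) = 37491² · 0.13667113 = 1.9210153 × 10^8.
SE(Ŷ) = √(1.9210153 × 10^8) = 13860.1.

13860.1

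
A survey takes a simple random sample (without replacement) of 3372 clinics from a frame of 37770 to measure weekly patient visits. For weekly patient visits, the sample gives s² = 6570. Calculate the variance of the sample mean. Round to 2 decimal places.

1.77

Under SRS without replacement, Var(ȳ) = (1 − f)·s²/n with f = n/N = 3372/37770 = 0.08927720.
Var(ȳ) = (1 − 0.08927720)·6570/3372 = 0.91072280·1.9483986 = 1.774451.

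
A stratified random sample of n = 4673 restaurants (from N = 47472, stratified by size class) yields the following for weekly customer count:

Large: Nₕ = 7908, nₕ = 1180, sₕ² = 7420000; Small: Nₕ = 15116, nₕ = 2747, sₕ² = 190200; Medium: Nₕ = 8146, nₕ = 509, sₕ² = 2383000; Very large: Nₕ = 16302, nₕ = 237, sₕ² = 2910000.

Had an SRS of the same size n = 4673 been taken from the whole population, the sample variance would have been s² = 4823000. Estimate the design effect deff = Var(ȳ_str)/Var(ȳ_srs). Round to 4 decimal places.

1.8381

Var(ȳ_str) = Σ Wₕ²(1−fₕ)sₕ²/nₕ with Wₕ = Nₕ/47472:
  Large: (7908/47472)²·(1−1180/7908)·7420000/1180 = 148.45659
  Small: (15116/47472)²·(1−2747/15116)·190200/2747 = 5.7444475
  Medium: (8146/47472)²·(1−509/8146)·2383000/509 = 129.24043
  Very large: (16302/47472)²·(1−237/16302)·2910000/237 = 1426.8923
  → Var(ȳ_str) = 1710.3338.
Var(ȳ_srs) = (1 − 4673/47472)·4823000/4673 = 930.50256.
deff = 1710.3338 / 930.50256 = 1.8381.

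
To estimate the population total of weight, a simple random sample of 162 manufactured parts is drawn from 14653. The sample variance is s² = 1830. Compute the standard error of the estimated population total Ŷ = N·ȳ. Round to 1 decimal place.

Var(Ŷ) = N²·Var(ȳ) = N²·(1 − n/N)·s²/n.
f = 162/14653 = 0.01105576; Var(ȳ) = 0.98894424·1830/162 = 11.171407.
Var(Ŷ) = 14653² · 11.171407 = 2.3986174 × 10^9.
SE(Ŷ) = √(2.3986174 × 10^9) = 48975.7.

48975.7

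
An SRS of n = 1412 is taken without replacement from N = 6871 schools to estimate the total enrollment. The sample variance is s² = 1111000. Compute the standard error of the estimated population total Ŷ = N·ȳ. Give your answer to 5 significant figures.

Var(Ŷ) = N²·Var(ȳ) = N²·(1 − n/N)·s²/n.
f = 1412/6871 = 0.20550138; Var(ȳ) = 0.79449862·1111000/1412 = 625.13312.
Var(Ŷ) = 6871² · 625.13312 = 2.9512935 × 10^10.
SE(Ŷ) = √(2.9512935 × 10^10) = 171790.

171790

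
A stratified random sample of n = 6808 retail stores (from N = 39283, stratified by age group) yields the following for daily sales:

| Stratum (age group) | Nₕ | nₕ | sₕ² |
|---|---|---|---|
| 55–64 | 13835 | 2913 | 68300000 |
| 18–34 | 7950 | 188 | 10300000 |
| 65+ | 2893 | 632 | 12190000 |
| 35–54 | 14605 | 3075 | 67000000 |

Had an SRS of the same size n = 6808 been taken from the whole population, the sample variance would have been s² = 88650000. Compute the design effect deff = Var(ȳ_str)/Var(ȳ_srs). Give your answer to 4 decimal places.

Var(ȳ_str) = Σ Wₕ²(1−fₕ)sₕ²/nₕ with Wₕ = Nₕ/39283:
  55–64: (13835/39283)²·(1−2913/13835)·68300000/2913 = 2295.8963
  18–34: (7950/39283)²·(1−188/7950)·10300000/188 = 2190.8409
  65+: (2893/39283)²·(1−632/2893)·12190000/632 = 81.75726
  35–54: (14605/39283)²·(1−3075/14605)·67000000/3075 = 2377.6682
  → Var(ȳ_str) = 6946.1627.
Var(ȳ_srs) = (1 − 6808/39283)·88650000/6808 = 10764.744.
deff = 6946.1627 / 10764.744 = 0.6453.

0.6453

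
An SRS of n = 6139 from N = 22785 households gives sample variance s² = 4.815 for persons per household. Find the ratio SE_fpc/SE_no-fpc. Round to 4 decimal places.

0.8547

f = n/N = 6139/22785 = 0.26943164.
SE_no-fpc = √(s²/n) = 0.028005887; SE_fpc = √((1−f)s²/n) = 0.023937553.
Ratio = √(1−f) = 0.85473292.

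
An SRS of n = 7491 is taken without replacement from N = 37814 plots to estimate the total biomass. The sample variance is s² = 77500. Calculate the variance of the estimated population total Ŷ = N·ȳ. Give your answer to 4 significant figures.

Var(Ŷ) = N²·Var(ȳ) = N²·(1 − n/N)·s²/n.
f = 7491/37814 = 0.19810123; Var(ȳ) = 0.80189877·77500/7491 = 8.2962428.
Var(Ŷ) = 37814² · 8.2962428 = 1.1862786 × 10^10.

1.186 × 10^10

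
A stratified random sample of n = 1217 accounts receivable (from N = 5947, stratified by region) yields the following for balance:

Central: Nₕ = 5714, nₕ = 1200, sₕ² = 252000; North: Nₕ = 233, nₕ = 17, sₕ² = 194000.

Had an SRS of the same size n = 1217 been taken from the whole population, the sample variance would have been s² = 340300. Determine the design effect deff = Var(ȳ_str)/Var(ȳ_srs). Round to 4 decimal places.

0.7617

Var(ȳ_str) = Σ Wₕ²(1−fₕ)sₕ²/nₕ with Wₕ = Nₕ/5947:
  Central: (5714/5947)²·(1−1200/5714)·252000/1200 = 153.15289
  North: (233/5947)²·(1−17/233)·194000/17 = 16.239274
  → Var(ȳ_str) = 169.39216.
Var(ȳ_srs) = (1 − 1217/5947)·340300/1217 = 222.39989.
deff = 169.39216 / 222.39989 = 0.7617.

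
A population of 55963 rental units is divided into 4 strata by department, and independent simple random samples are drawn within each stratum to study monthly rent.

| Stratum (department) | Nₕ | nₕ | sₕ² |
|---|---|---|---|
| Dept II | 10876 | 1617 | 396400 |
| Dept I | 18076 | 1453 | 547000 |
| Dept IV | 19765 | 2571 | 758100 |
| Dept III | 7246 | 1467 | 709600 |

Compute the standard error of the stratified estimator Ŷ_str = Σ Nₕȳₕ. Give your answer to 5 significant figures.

508200

Var(Ŷ_str) = Σₕ Nₕ²(1 − fₕ)sₕ²/nₕ.
Dept II: 10876²·(1 − 1617/10876)·396400/1617 = 2.4686352 × 10^10.
Dept I: 18076²·(1 − 1453/18076)·547000/1453 = 1.1311845 × 10^11.
Dept IV: 19765²·(1 − 2571/19765)·758100/2571 = 1.0020702 × 10^11.
Dept III: 7246²·(1 − 1467/7246)·709600/1467 = 2.0255106 × 10^10.
Sum = 2.5826693 × 10^11.
SE = √(2.5826693 × 10^11) = 508200.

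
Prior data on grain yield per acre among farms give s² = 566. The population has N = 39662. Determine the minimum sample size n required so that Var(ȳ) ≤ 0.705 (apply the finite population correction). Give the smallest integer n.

Without fpc, n₀ = s²/D = 566/0.705 = 802.8369.
With fpc, (1 − n/N)·s²/n ≤ D requires n ≥ n₀/(1 + n₀/N) = 802.8369/(1 + 802.8369/39662) = 786.9083.
Rounding up, n = 787.

787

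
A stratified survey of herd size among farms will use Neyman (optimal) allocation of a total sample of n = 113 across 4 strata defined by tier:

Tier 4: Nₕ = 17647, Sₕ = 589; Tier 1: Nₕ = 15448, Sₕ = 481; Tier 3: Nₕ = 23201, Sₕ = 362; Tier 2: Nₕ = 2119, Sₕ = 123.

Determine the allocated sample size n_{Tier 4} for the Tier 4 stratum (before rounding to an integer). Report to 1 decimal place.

Neyman allocation: nₕ = n·NₕSₕ / Σⱼ NⱼSⱼ.
Σ NⱼSⱼ = 17647·589 + 15448·481 + 23201·362 + 2119·123 = 2.648397 × 10^7.
n_{Tier 4} = 113·17647·589 / (2.648397 × 10^7) = 44.3.

44.3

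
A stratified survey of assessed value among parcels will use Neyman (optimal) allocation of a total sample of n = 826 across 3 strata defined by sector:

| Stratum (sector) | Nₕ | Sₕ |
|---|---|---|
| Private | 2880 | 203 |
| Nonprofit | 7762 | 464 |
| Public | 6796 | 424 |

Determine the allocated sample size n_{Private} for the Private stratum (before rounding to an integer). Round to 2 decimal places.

Neyman allocation: nₕ = n·NₕSₕ / Σⱼ NⱼSⱼ.
Σ NⱼSⱼ = 2880·203 + 7762·464 + 6796·424 = 7.067712 × 10^6.
n_{Private} = 826·2880·203 / (7.067712 × 10^6) = 68.33.

68.33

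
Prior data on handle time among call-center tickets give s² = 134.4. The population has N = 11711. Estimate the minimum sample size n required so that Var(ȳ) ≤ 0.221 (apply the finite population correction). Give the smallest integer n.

Without fpc, n₀ = s²/D = 134.4/0.221 = 608.1448.
With fpc, (1 − n/N)·s²/n ≤ D requires n ≥ n₀/(1 + n₀/N) = 608.1448/(1 + 608.1448/11711) = 578.1232.
Rounding up, n = 579.

579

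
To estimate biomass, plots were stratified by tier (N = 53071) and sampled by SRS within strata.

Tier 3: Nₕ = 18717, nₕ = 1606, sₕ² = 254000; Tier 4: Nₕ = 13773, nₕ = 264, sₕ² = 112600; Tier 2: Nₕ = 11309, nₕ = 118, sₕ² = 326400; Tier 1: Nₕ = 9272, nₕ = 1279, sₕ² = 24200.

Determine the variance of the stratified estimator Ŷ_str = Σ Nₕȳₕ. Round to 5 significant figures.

Var(Ŷ_str) = Σₕ Nₕ²(1 − fₕ)sₕ²/nₕ.
Tier 3: 18717²·(1 − 1606/18717)·254000/1606 = 5.0652374 × 10^10.
Tier 4: 13773²·(1 − 264/13773)·112600/264 = 7.9357177 × 10^10.
Tier 2: 11309²·(1 − 118/11309)·326400/118 = 3.5007512 × 10^11.
Tier 1: 9272²·(1 − 1279/9272)·24200/1279 = 1.4022584 × 10^9.
Sum = 4.8148693 × 10^11.

4.8149 × 10^11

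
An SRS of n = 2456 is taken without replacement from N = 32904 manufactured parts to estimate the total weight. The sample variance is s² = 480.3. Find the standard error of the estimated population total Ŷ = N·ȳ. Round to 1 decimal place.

Var(Ŷ) = N²·Var(ȳ) = N²·(1 − n/N)·s²/n.
f = 2456/32904 = 0.07464138; Var(ȳ) = 0.92535862·480.3/2456 = 0.18096488.
Var(Ŷ) = 32904² · 0.18096488 = 1.9592583 × 10^8.
SE(Ŷ) = √(1.9592583 × 10^8) = 13997.4.

13997.4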